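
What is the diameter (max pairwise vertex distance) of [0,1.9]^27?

Diagonal = √27 · 1.9 ≈ 9.87269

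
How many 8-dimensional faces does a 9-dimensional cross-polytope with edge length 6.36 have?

Each 8-face is the convex hull of 9 vertices, one chosen as ±e_i from each of 9 distinct axes: 2^9·C(9,9) = 512.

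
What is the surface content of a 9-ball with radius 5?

S_9(5) = 2·π^(9/2)·(5)^8 / Γ(9/2) = 2500000·π^4/21 ≈ 1.15963e+07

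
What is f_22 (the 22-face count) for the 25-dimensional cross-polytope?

Number of 22-faces = 2^(22+1) · C(25,22+1) = 8388608 · 300 = 2516582400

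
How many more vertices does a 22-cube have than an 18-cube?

The 22-cube has 2^22 = 4194304 vertices. The 18-cube has 2^18 = 262144 vertices. Difference: 4194304 - 262144 = 3932160.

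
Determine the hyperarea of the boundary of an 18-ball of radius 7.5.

|∂B_18(7.5)| = 2189469451904296875·π^9/58720256 ≈ 1.11148e+15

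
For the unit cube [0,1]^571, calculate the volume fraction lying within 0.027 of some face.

The inner cube has side 1-2·0.027 = 0.946 and volume (0.946)^571 ≈ 1.713e-14, so the shell holds 1 - 1.713e-14 of the volume.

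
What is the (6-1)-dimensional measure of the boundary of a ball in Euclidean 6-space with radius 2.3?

S_6(2.3) = 2·π^(6/2)·(2.3)^5 / Γ(6/2) ≈ 1995.67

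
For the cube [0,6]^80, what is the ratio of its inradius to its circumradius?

r_in = 6/2 (half the side); r_out = 6√80/2 (half the diagonal). Ratio = 1/√80 ≈ 0.111803.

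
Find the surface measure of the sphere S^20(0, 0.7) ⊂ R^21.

|∂B_21(0.7)| ≈ 0.000233737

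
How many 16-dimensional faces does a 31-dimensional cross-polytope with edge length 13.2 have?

Each 16-face is the convex hull of 17 vertices, one chosen as ±e_i from each of 17 distinct axes: 2^17·C(31,17) = 34758003916800.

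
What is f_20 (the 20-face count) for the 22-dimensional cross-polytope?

f_20(22-orthoplex) = 2^21 · (22 choose 21) = 46137344.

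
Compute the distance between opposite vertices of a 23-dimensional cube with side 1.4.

The space diagonal of an n-cube of side s is s√n. Here 1.4·√23 ≈ 6.71416.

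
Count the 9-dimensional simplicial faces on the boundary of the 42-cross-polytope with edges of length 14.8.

f_9(42-orthoplex) = 2^10 · (42 choose 10) = 1506757604352.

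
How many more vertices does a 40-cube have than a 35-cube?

The 40-cube has 2^40 = 1099511627776 vertices. The 35-cube has 2^35 = 34359738368 vertices. Difference: 1099511627776 - 34359738368 = 1065151889408.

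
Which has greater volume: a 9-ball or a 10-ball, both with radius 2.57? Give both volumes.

V_9(2.57) ≈ 16133. V_10(2.57) ≈ 32055.3. The 10-ball is larger.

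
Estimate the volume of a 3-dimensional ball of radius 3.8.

The n-ball volume is π^(n/2)·r^n/Γ(n/2+1). With n=3, r=3.8: V ≈ 229.847.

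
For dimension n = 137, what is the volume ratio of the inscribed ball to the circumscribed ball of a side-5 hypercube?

V_in/V_out = n^(-n/2) = 137^(-137/2) ≈ 4.31163e-147.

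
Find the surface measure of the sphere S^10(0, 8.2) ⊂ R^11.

S_11(8.2) = 2·π^(11/2)·(8.2)^10 / Γ(11/2) ≈ 2.84863e+10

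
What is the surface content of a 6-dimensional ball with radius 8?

S_6(8) = 2·π^(6/2)·(8)^5 / Γ(6/2) = 32768·π^3 ≈ 1.01601e+06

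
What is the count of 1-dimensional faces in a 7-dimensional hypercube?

f_1(7-cube) = (7 choose 1) · 2^6 = 448.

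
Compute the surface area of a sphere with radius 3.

S_3(3) = 2·π^(3/2)·(3)^2 / Γ(3/2) = 4πr² = 4π·(3)² ≈ 113.097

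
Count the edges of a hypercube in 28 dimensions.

Each of the 2^28 = 268435456 vertices has degree 28; total edges = 28·2^28/2 = 3758096384.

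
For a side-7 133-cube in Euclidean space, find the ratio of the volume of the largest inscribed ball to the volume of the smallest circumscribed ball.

V_in/V_out = n^(-n/2) = 133^(-133/2) ≈ 5.80585e-142.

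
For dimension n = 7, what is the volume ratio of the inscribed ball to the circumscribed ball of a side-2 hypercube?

Volume scales as r^n, and r_in/r_out = 1/√7, giving (1/√7)^7 ≈ 0.00110194.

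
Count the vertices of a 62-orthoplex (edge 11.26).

Number of vertices = 2n = 124.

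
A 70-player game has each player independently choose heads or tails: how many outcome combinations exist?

Each vertex is a binary string of length 70, so there are 2^70 = 1180591620717411303424.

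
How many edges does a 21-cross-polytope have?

An n-cross-polytope has 2^(k+1)·C(n,k+1) k-faces. Here 2^2·C(21,2) = 4·210 = 840.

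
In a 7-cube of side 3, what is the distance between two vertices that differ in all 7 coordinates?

Diagonal = √7 · 3 ≈ 7.93725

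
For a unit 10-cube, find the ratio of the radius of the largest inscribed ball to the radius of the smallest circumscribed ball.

r_in = 1/2 (half the side); r_out = 1√10/2 (half the diagonal). Ratio = 1/√10 ≈ 0.316228.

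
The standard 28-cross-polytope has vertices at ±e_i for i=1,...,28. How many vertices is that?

Number of vertices = 2n = 56.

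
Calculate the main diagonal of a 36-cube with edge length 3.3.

The space diagonal of an n-cube of side s is s√n. Here 3.3·√36 = 19.8.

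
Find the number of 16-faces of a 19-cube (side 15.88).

Number of 16-faces = C(19,16) · 2^(19-16) = 969 · 8 = 7752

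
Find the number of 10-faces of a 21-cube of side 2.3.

f_10(21-cube) = (21 choose 10) · 2^11 = 722362368.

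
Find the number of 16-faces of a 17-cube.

Choose 16 of 17 axes to span the face (C(17,16) = 17 ways), then fix each of the remaining 1 coordinate at one of its two extreme values (2^1 = 2 ways): 17·2 = 34.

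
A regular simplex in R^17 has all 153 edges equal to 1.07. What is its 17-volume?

For a regular n-simplex with edge a, V = (a^n / n!)·√((n+1)/2^n). With a=1.07, n=17: V ≈ 1.04073e-16.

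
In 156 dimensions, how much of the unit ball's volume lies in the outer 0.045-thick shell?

V(inner)/V(outer) = ((1-0.045)/1)^156 ≈ 0.0007595, so the shell fraction is 0.999241.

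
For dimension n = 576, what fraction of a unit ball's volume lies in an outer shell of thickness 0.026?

1 - (1-0.026)^576 ≈ 0.999999743 ≈ 99.999974%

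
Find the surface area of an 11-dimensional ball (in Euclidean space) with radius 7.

|∂B_11(7)| = 2582630848·π^5/135 ≈ 5.85434e+09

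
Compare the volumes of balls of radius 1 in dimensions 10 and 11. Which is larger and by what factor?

V_10(1) ≈ 2.55016, V_11(1) ≈ 1.8841. The 10-ball is larger by a factor of 1.354.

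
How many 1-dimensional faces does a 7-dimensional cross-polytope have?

Number of 1-faces = 2^(1+1) · C(7,1+1) = 4 · 21 = 84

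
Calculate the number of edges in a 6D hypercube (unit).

Each of the 2^6 = 64 vertices has degree 6; total edges = 6·2^6/2 = 192.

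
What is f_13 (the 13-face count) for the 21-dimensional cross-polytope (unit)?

An n-cross-polytope has 2^(k+1)·C(n,k+1) k-faces. Here 2^14·C(21,14) = 16384·116280 = 1905131520.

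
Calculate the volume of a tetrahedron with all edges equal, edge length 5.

Volume = (√2/12) · 5³ = 14.7314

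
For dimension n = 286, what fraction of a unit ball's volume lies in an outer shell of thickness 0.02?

1 - (1-0.02)^286 ≈ 0.996905 ≈ 99.69%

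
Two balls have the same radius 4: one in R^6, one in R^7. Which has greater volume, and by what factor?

V_6(4) ≈ 21167, V_7(4) ≈ 77410.6. The 7-ball is larger by a factor of 3.657.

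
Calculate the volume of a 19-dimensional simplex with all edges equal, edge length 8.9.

Volume = 8.9^19 · √(20/2^19) / 19! ≈ 0.0554684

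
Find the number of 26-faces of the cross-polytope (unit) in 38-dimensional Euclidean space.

An n-cross-polytope has 2^(k+1)·C(n,k+1) k-faces. Here 2^27·C(38,27) = 134217728·1203322288 = 161507183547121664.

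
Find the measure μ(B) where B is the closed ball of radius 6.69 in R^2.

Volume = π^{2/2}·(6.69)^2/Γ(2) ≈ 140.605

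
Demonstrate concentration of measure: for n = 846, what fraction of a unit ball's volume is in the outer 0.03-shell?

1 - (1-0.03)^846 ≈ 1 - 6.44e-12 ≈ (100 - 6.44e-10)%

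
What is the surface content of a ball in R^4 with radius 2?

S = n·V_n(r)/r = 4·V_4(2)/2 (volume-to-surface relation), giving 16·π^2 ≈ 157.914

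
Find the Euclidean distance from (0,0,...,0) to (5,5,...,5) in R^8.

||(5,5,...,5)|| = √(8)·5 ≈ 14.1421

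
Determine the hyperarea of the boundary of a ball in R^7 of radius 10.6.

S = n·V_n(r)/r = 7·V_7(10.6)/10.6 (volume-to-surface relation), giving 4.69152e+07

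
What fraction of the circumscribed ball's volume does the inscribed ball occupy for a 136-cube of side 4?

The radii are 4/2 and 4√136/2, so the volume ratio is (1/√136)^136 = 136^{-136/2} ≈ 8.30528e-146.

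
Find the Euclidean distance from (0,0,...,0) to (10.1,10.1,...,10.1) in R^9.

Diagonal = √9 · 10.1 = 30.3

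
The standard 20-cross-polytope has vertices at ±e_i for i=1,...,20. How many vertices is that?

The 20-dimensional cross-polytope has 2n = 2·20 = 40 vertices.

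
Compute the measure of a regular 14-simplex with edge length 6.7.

V_14 = √(15) · 6.7^14 / (14! · 2^(14/2)) ≈ 0.12749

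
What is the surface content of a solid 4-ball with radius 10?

|∂B_4(10)| = 2000·π^2 ≈ 19739.2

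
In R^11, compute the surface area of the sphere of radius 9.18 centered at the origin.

The surface area of an n-ball is 2π^(n/2) r^(n-1) / Γ(n/2). For n=11, r=9.18: 8.80895e+10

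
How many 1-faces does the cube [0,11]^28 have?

Number of 1-faces = C(28,1)·2^(28-1) = 28·134217728 = 3758096384.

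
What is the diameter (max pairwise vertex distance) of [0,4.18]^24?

||(4.18,4.18,...,4.18)|| = √(24)·4.18 ≈ 20.4777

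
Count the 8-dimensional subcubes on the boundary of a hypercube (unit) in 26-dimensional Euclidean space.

Number of 8-faces = C(26,8) · 2^(26-8) = 1562275 · 262144 = 409541017600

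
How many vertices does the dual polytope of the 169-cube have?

Number of vertices = 2n = 338.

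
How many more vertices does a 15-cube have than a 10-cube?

The 15-cube has 2^15 = 32768 vertices. The 10-cube has 2^10 = 1024 vertices. Difference: 32768 - 1024 = 31744.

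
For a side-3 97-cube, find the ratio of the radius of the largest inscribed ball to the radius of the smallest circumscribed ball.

For an n-cube of any side s, the inradius is s/2 and the circumradius is s√n/2, so the ratio is 1/√97 ≈ 0.101535.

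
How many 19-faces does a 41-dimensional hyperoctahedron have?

Number of 19-faces = 2^(19+1) · C(41,19+1) = 1048576 · 269128937220 = 282202144474398720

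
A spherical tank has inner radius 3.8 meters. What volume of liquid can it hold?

The n-ball volume is π^(n/2)·r^n/Γ(n/2+1). With n=3, r=3.8: V ≈ 229.847.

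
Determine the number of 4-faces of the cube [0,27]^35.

Choose 4 of 35 axes to span the face (C(35,4) = 52360 ways), then fix each of the remaining 31 coordinates at one of its two extreme values (2^31 = 2147483648 ways): 52360·2147483648 = 112442243809280.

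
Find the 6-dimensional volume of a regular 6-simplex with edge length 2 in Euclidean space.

Volume = 2^6 · √(7/2^6) / 6! ≈ 0.0293972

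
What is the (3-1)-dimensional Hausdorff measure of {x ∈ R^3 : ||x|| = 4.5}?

S_3(4.5) = 2·π^(3/2)·(4.5)^2 / Γ(3/2) = 4πr² = 4π·(4.5)² ≈ 254.469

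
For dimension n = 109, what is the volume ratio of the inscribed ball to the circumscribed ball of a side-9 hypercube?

V_in/V_out = n^(-n/2) = 109^(-109/2) ≈ 9.12548e-112.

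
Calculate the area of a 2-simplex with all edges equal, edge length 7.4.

Area = (√3/4) · 7.4² = 23.7118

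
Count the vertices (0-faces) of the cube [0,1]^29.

An n-cube has 2^n vertices; for n = 29 that is 2^29 = 536870912.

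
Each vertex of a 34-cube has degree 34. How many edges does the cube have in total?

The 34-cube has n·2^(n-1) = 34·2^33 = 34·8589934592 = 292057776128 edges.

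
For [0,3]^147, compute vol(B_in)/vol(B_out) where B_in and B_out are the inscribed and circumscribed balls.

V_in/V_out = n^(-n/2) = 147^(-147/2) ≈ 5.03705e-160.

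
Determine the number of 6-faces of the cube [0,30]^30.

Choose 6 of 30 axes to span the face (C(30,6) = 593775 ways), then fix each of the remaining 24 coordinates at one of its two extreme values (2^24 = 16777216 ways): 593775·16777216 = 9961891430400.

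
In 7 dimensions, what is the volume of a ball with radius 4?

Volume = π^{7/2}·(4)^7/Γ(9/2) = 262144·π^3/105 ≈ 77410.6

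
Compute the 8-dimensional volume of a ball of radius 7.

Volume = π^{8/2}·(7)^8/Γ(5) = 5764801·π^4/24 ≈ 2.33977e+07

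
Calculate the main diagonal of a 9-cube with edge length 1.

d = √(1² + 1² + ... + 1²) [9 terms] = √(9·1²) = 1√9 = 3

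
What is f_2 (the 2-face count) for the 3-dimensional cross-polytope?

Each 2-face is the convex hull of 3 vertices, one chosen as ±e_i from each of 3 distinct axes: 2^3·C(3,3) = 8.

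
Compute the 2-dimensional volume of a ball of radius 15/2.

V = 225·π/4 ≈ 176.715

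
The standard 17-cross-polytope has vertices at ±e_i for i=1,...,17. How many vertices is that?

Number of vertices = 2n = 34.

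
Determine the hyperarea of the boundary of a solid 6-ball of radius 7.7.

|∂B_6(7.7)| ≈ 839273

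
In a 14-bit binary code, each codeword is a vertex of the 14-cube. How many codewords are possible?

Each vertex is a binary string of length 14, so there are 2^14 = 16384.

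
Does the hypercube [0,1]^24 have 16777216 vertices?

True. The 24-cube has 2^24 = 16777216 vertices.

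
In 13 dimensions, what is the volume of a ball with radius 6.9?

The n-ball volume is π^(n/2)·r^n/Γ(n/2+1). With n=13, r=6.9: V ≈ 7.31778e+10.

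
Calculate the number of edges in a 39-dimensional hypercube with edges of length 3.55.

The 39-cube has n·2^(n-1) = 39·2^38 = 39·274877906944 = 10720238370816 edges.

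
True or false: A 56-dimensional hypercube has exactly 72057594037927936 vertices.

True. The 56-cube has 2^56 = 72057594037927936 vertices.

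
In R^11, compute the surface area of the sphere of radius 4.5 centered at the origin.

The surface area of an n-ball is 2π^(n/2) r^(n-1) / Γ(n/2). For n=11, r=4.5: 129140163·π^5/560 ≈ 7.05704e+07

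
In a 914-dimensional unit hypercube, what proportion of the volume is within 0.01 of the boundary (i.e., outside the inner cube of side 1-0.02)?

Shell fraction = 1 - (1-0.02)^914 ≈ 0.9999999904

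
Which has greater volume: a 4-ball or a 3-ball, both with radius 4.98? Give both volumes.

V_4(4.98) ≈ 3035.2. V_3(4.98) ≈ 517.341. The 4-ball is larger.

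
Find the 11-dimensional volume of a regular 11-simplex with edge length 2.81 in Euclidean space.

For a regular n-simplex with edge a, V = (a^n / n!)·√((n+1)/2^n). With a=2.81, n=11: V ≈ 0.000165402.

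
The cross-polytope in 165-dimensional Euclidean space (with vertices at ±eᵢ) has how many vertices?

The vertices are ±e_1, ..., ±e_165, so there are 2·165 = 330.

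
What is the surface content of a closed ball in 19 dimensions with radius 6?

The surface area of an n-ball is 2π^(n/2) r^(n-1) / Γ(n/2). For n=19, r=6: 1283918464548864·π^9/425425 ≈ 8.99629e+13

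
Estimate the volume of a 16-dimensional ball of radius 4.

Volume = π^{16/2}·(4)^16/Γ(9) = 33554432·π^8/315 ≈ 1.01074e+09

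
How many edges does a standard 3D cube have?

An n-cube has n·2^(n-1) edges. With n = 3: 3·4 = 12.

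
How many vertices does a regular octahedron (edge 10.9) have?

The 3-dimensional cross-polytope has 2n = 2·3 = 6 vertices.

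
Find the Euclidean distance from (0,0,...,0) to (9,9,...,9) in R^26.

The space diagonal of an n-cube of side s is s√n. Here 9·√26 ≈ 45.8912.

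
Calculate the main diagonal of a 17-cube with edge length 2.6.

||(2.6,2.6,...,2.6)|| = √(17)·2.6 ≈ 10.7201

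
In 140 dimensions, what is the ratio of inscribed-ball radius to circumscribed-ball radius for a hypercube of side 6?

r_in = 6/2 (half the side); r_out = 6√140/2 (half the diagonal). Ratio = 1/√140 ≈ 0.0845154.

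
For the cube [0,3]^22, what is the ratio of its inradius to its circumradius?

Ratio = (s/2)/(s√22/2) = 22^(-1/2) ≈ 0.213201.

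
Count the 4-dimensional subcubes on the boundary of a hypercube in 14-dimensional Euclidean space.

f_4(14-cube) = (14 choose 4) · 2^10 = 1025024.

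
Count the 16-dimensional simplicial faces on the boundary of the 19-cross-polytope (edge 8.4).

An n-cross-polytope has 2^(k+1)·C(n,k+1) k-faces. Here 2^17·C(19,17) = 131072·171 = 22413312.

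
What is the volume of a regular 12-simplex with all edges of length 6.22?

Volume = 6.22^12 · √(13/2^12) / 12! ≈ 0.394402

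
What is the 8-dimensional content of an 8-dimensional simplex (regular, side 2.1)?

V_8 = √(9) · 2.1^8 / (8! · 2^(8/2)) ≈ 0.00175888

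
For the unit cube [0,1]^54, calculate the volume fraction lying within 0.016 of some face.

1 - (1 - 2·0.016)^54 = 1 - 0.968^54 ≈ 0.827309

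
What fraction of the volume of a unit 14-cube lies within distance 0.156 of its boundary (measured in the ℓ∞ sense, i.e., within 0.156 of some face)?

The inner cube has side 1-2·0.156 = 0.688 and volume (0.688)^14 ≈ 0.005324, so the shell holds 0.994676 of the volume.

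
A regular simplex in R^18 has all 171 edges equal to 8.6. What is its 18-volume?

For a regular n-simplex with edge a, V = (a^n / n!)·√((n+1)/2^n). With a=8.6, n=18: V ≈ 0.0880517.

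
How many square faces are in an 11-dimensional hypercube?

f_2(11-cube) = (11 choose 2) · 2^9 = 28160.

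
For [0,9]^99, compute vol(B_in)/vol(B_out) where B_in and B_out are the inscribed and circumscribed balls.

The radii are 9/2 and 9√99/2, so the volume ratio is (1/√99)^99 = 99^{-99/2} ≈ 1.64459e-99.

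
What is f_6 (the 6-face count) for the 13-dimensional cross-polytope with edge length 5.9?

Number of 6-faces = 2^(6+1) · C(13,6+1) = 128 · 1716 = 219648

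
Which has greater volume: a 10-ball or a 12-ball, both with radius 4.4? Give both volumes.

V_10(4.4) ≈ 6.93577e+06. V_12(4.4) ≈ 7.0307e+07. The 12-ball is larger.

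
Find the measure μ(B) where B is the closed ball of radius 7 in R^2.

V_2(7) = π^(2/2) · (7)^2 / Γ(2/2 + 1) = 49·π ≈ 153.938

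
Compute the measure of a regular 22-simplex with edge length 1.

For a regular n-simplex with edge a, V = (a^n / n!)·√((n+1)/2^n). With a=1, n=22: V ≈ 2.08337e-24.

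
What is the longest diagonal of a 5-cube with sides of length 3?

Diagonal = √5 · 3 ≈ 6.7082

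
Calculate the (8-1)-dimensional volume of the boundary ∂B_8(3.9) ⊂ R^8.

|∂B_8(3.9)| ≈ 445585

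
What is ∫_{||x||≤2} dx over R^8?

Volume = π^{8/2}·(2)^8/Γ(5) = 32·π^4/3 ≈ 1039.03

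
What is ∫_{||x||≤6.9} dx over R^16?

V_16(6.9) = π^(16/2) · (6.9)^16 / Γ(16/2 + 1) ≈ 6.21246e+12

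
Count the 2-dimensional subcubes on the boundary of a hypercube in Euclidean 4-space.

Number of 2-faces = C(4,2) · 2^(4-2) = 6 · 4 = 24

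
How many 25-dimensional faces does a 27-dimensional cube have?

An n-cube has C(n,k)·2^(n-k) k-faces. Here C(27,25)·2^2 = 351·4 = 1404.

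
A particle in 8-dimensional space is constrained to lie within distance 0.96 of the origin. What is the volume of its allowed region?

V_8(0.96) = π^(8/2) · (0.96)^8 / Γ(8/2 + 1) ≈ 2.92791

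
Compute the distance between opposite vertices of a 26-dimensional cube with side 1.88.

Diagonal = √26 · 1.88 ≈ 9.58616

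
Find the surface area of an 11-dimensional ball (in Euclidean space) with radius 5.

|∂B_11(5)| = 125000000·π^5/189 ≈ 2.02394e+08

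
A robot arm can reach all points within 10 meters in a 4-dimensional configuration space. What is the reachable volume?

V = 5000·π^2 ≈ 49348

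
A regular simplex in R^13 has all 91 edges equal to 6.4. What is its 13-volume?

For a regular n-simplex with edge a, V = (a^n / n!)·√((n+1)/2^n). With a=6.4, n=13: V ≈ 0.200645.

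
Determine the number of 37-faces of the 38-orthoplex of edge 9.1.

An n-cross-polytope has 2^(k+1)·C(n,k+1) k-faces. Here 2^38·C(38,38) = 274877906944·1 = 274877906944.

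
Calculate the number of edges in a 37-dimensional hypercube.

The 37-cube has n·2^(n-1) = 37·2^36 = 37·68719476736 = 2542620639232 edges.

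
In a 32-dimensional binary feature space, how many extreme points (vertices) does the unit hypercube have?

Number of vertices = 2^32 = 4294967296.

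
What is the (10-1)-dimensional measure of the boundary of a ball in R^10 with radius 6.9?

|∂B_10(6.9)| ≈ 9.04086e+08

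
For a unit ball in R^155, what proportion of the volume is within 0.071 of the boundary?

V(inner)/V(outer) = ((1-0.071)/1)^155 ≈ 1.103e-05, so the shell fraction is 0.999989.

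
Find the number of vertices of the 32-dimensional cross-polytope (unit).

The vertices are ±e_1, ..., ±e_32, so there are 2·32 = 64.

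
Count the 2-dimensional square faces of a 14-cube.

Choose 2 of 14 axes to span the face (C(14,2) = 91 ways), then fix each of the remaining 12 coordinates at one of its two extreme values (2^12 = 4096 ways): 91·4096 = 372736.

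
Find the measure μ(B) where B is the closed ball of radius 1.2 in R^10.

V_10(1.2) = π^(10/2) · (1.2)^10 / Γ(10/2 + 1) ≈ 15.7899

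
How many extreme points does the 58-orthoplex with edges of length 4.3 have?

An n-cross-polytope has 2n vertices; here n = 58, giving 116.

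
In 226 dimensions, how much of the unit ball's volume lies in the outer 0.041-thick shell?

1 - (1-0.041)^226 ≈ 0.999922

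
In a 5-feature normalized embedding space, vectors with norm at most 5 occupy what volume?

Volume = π^{5/2}·(5)^5/Γ(7/2) = 5000·π^2/3 ≈ 16449.3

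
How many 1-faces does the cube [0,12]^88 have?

Each of the 2^88 = 309485009821345068724781056 vertices has degree 88; total edges = 88·2^88/2 = 13617340432139183023890366464.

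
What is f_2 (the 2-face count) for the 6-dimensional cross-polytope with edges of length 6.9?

An n-cross-polytope has 2^(k+1)·C(n,k+1) k-faces. Here 2^3·C(6,3) = 8·20 = 160.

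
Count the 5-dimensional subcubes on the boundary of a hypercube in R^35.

f_5(35-cube) = (35 choose 5) · 2^30 = 348570955808768.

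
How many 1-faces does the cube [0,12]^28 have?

The 28-cube has n·2^(n-1) = 28·2^27 = 28·134217728 = 3758096384 edges.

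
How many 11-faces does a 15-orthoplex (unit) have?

Number of 11-faces = 2^(11+1) · C(15,11+1) = 4096 · 455 = 1863680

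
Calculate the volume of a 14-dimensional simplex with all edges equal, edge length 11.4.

V_14 = √(15) · 11.4^14 / (14! · 2^(14/2)) ≈ 217.318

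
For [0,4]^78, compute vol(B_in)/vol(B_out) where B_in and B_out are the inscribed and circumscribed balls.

The radii are 4/2 and 4√78/2, so the volume ratio is (1/√78)^78 = 78^{-78/2} ≈ 1.61551e-74.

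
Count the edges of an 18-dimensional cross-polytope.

Number of 1-faces = 2^(1+1) · C(18,1+1) = 4 · 153 = 612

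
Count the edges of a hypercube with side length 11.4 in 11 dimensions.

Number of 1-faces = C(11,1)·2^(11-1) = 11·1024 = 11264.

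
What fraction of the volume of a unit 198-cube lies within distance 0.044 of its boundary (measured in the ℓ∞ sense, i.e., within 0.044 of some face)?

Shell fraction = 1 - (1-0.088)^198 ≈ 0.999999988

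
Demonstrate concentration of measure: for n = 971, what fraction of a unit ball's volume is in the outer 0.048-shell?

1 - (1-0.048)^971 ≈ 1 - 1.805e-21 ≈ 100.000000%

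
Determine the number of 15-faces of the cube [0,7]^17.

An n-cube has C(n,k)·2^(n-k) k-faces. Here C(17,15)·2^2 = 136·4 = 544.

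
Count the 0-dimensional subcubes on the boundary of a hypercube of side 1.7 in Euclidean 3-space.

Choose 0 of 3 axes to span the face (C(3,0) = 1 way), then fix each of the remaining 3 coordinates at one of its two extreme values (2^3 = 8 ways): 1·8 = 8.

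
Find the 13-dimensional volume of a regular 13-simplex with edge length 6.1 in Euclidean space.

For a regular n-simplex with edge a, V = (a^n / n!)·√((n+1)/2^n). With a=6.1, n=13: V ≈ 0.107492.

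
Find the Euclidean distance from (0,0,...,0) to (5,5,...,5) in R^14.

Diagonal = √14 · 5 ≈ 18.7083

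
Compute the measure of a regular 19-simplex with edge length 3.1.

For a regular n-simplex with edge a, V = (a^n / n!)·√((n+1)/2^n). With a=3.1, n=19: V ≈ 1.10029e-10.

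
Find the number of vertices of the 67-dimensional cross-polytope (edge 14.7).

An n-cross-polytope has 2n vertices; here n = 67, giving 134.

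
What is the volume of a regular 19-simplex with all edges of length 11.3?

V_19 = √(20) · 11.3^19 / (19! · 2^(19/2)) ≈ 5.17757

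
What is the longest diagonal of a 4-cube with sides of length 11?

||(11,11,...,11)|| = √(4)·11 = 22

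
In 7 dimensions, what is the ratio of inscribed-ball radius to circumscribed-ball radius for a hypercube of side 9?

r_in = 9/2 (half the side); r_out = 9√7/2 (half the diagonal). Ratio = 1/√7 ≈ 0.377964.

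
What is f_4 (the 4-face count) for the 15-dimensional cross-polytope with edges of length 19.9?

Number of 4-faces = 2^(4+1) · C(15,4+1) = 32 · 3003 = 96096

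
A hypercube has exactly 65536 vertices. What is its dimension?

n = log_2(65536) = 16.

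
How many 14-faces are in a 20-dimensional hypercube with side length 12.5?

Choose 14 of 20 axes to span the face (C(20,14) = 38760 ways), then fix each of the remaining 6 coordinates at one of its two extreme values (2^6 = 64 ways): 38760·64 = 2480640.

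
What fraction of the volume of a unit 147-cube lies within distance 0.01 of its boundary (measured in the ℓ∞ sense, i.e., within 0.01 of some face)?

Shell fraction = 1 - (1-0.02)^147 ≈ 0.948686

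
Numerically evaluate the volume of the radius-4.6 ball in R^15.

V_15(4.6) = π^(15/2) · (4.6)^15 / Γ(15/2 + 1) ≈ 3.33271e+09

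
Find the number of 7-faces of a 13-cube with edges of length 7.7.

f_7(13-cube) = (13 choose 7) · 2^6 = 109824.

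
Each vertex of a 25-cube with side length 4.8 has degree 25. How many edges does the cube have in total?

Number of 1-faces = C(25,1)·2^(25-1) = 25·16777216 = 419430400.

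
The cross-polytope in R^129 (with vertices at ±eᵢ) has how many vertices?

The 129-dimensional cross-polytope has 2n = 2·129 = 258 vertices.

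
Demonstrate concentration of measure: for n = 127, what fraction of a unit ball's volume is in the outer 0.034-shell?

1 - (1-0.034)^127 ≈ 0.987638 ≈ 98.76%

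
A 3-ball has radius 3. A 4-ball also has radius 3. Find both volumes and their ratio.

V_3(3) ≈ 113.097. V_4(3) ≈ 399.719. Ratio V_3/V_4 ≈ 0.2829.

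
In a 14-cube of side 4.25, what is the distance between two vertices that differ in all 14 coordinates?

Diagonal = √14 · 4.25 ≈ 15.902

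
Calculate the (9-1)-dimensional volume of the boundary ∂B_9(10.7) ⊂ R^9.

S = n·V_n(r)/r = 9·V_9(10.7)/10.7 (volume-to-surface relation), giving 5.10071e+09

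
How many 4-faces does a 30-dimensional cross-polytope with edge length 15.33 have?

Each 4-face is the convex hull of 5 vertices, one chosen as ±e_i from each of 5 distinct axes: 2^5·C(30,5) = 4560192.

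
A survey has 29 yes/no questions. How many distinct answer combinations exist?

Number of vertices = 2^29 = 536870912.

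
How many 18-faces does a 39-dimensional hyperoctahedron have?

Each 18-face is the convex hull of 19 vertices, one chosen as ±e_i from each of 19 distinct axes: 2^19·C(39,19) = 36135640450990080.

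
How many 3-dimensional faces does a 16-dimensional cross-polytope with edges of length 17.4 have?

f_3(16-orthoplex) = 2^4 · (16 choose 4) = 29120.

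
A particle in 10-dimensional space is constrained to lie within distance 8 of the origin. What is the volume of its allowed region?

V = 134217728·π^5/15 ≈ 2.73822e+09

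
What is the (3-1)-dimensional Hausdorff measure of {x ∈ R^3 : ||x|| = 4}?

The surface area of an n-ball is 2π^(n/2) r^(n-1) / Γ(n/2). For n=3, r=4: 4πr² = 4π·(4)² ≈ 201.062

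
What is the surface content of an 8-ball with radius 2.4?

S_8(2.4) = 2·π^(8/2)·(2.4)^7 / Γ(8/2) ≈ 14892.1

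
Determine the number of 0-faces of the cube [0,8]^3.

Number of 0-faces = C(3,0) · 2^(3-0) = 1 · 8 = 8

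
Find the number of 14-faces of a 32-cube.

Number of 14-faces = C(32,14) · 2^(32-14) = 471435600 · 262144 = 123584013926400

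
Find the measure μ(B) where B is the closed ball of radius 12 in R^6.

Volume = π^{6/2}·(12)^6/Γ(4) = 497664·π^3 ≈ 1.54307e+07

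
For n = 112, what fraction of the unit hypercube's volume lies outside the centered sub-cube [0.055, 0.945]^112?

The inner cube has side 1-2·0.055 = 0.89 and volume (0.89)^112 ≈ 2.146e-06, so the shell holds 0.9999978537 of the volume.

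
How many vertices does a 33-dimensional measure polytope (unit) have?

Each vertex is a binary string of length 33, so there are 2^33 = 8589934592.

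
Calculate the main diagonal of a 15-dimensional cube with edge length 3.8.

d = √(3.8² + 3.8² + ... + 3.8²) [15 terms] = √(15·3.8²) = 3.8√15 ≈ 14.7173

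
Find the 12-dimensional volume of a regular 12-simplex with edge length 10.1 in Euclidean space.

For a regular n-simplex with edge a, V = (a^n / n!)·√((n+1)/2^n). With a=10.1, n=12: V ≈ 132.529.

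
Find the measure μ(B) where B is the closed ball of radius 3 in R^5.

V_5(3) = π^(5/2) · (3)^5 / Γ(5/2 + 1) = 648·π^2/5 ≈ 1279.1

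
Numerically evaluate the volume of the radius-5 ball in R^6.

The n-ball volume is π^(n/2)·r^n/Γ(n/2+1). With n=6, r=5: V = 15625·π^3/6 ≈ 80745.5.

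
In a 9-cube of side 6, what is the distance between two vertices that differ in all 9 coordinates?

d = √(6² + 6² + ... + 6²) [9 terms] = √(9·6²) = 6√9 = 18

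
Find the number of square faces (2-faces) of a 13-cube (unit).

f_2(13-cube) = (13 choose 2) · 2^11 = 159744.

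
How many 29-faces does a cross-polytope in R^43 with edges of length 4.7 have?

Number of 29-faces = 2^(29+1) · C(43,29+1) = 1073741824 · 36576848168 = 39274091668079378432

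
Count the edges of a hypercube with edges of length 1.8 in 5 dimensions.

Number of 1-faces = C(5,1)·2^(5-1) = 5·16 = 80.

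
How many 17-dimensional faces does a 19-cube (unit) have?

An n-cube has C(n,k)·2^(n-k) k-faces. Here C(19,17)·2^2 = 171·4 = 684.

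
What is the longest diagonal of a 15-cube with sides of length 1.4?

d = √(1.4² + 1.4² + ... + 1.4²) [15 terms] = √(15·1.4²) = 1.4√15 ≈ 5.42218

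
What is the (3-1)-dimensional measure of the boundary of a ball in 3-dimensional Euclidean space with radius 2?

|∂B_3(2)| = 4πr² = 4π·(2)² ≈ 50.2655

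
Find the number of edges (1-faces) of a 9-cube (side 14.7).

Number of 1-faces = C(9,1) · 2^(9-1) = 9 · 256 = 2304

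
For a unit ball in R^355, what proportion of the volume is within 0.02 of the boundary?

1 - (1-0.02)^355 ≈ 0.999232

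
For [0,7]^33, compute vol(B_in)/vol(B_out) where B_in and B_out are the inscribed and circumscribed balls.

V_in / V_out = (r_in/r_out)^33 = (1/√33)^33 = 33^(-33/2) ≈ 8.80076e-26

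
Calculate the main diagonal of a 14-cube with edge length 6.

The space diagonal of an n-cube of side s is s√n. Here 6·√14 ≈ 22.4499.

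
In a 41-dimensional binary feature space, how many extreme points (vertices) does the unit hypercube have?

Each vertex is a binary string of length 41, so there are 2^41 = 2199023255552.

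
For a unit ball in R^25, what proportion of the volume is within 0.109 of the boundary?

V(inner)/V(outer) = ((1-0.109)/1)^25 ≈ 0.05584, so the shell fraction is 0.94416.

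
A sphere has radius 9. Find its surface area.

S_3(9) = 2·π^(3/2)·(9)^2 / Γ(3/2) = 4πr² = 4π·(9)² ≈ 1017.88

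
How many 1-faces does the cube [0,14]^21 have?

Each of the 2^21 = 2097152 vertices has degree 21; total edges = 21·2^21/2 = 22020096.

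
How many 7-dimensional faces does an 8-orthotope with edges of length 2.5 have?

An n-cube has C(n,k)·2^(n-k) k-faces. Here C(8,7)·2^1 = 8·2 = 16.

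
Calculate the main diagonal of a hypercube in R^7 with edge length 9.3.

d = √(9.3² + 9.3² + ... + 9.3²) [7 terms] = √(7·9.3²) = 9.3√7 ≈ 24.6055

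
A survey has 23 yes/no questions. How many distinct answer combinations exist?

An n-cube has 2^n vertices; for n = 23 that is 2^23 = 8388608.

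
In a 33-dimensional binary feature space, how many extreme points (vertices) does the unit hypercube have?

The 33-cube has 2^33 = 8589934592 vertices.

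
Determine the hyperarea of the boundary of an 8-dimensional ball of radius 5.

|∂B_8(5)| = 78125·π^4/3 ≈ 2.5367e+06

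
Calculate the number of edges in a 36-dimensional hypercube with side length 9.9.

An n-cube has n·2^(n-1) edges. With n = 36: 36·34359738368 = 1236950581248.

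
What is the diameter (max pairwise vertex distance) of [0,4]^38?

The space diagonal of an n-cube of side s is s√n. Here 4·√38 ≈ 24.6577.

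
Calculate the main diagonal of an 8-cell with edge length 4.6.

d = √(4.6² + 4.6² + ... + 4.6²) [4 terms] = √(4·4.6²) = 4.6√4 = 9.2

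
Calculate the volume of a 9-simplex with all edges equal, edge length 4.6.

V = (4.6^9 / 9!) · √((9+1) / 2^9) ≈ 0.355159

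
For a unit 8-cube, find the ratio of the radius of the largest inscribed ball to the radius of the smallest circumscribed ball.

Ratio = (s/2)/(s√8/2) = 8^(-1/2) ≈ 0.353553.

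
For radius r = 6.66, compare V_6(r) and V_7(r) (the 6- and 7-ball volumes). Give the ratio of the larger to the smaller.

V_6(6.66) ≈ 450966, V_7(6.66) ≈ 2.746e+06. The 7-ball is larger by a factor of 6.089.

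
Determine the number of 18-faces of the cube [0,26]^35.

An n-cube has C(n,k)·2^(n-k) k-faces. Here C(35,18)·2^17 = 4537567650·131072 = 594748067020800.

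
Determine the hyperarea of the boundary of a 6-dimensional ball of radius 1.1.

The surface area of an n-ball is 2π^(n/2) r^(n-1) / Γ(n/2). For n=6, r=1.1: 49.9359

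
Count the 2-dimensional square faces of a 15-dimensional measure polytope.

Choose 2 of 15 axes to span the face (C(15,2) = 105 ways), then fix each of the remaining 13 coordinates at one of its two extreme values (2^13 = 8192 ways): 105·8192 = 860160.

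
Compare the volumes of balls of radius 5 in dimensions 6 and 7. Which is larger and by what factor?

V_6(5) ≈ 80745.5, V_7(5) ≈ 369122. The 7-ball is larger by a factor of 4.571.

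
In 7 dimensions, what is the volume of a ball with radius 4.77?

V_7(4.77) = π^(7/2) · (4.77)^7 / Γ(7/2 + 1) ≈ 265466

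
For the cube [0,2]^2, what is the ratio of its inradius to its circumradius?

For an n-cube of any side s, the inradius is s/2 and the circumradius is s√n/2, so the ratio is 1/√2 ≈ 0.707107.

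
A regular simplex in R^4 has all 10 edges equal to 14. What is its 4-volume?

V = (14^4 / 4!) · √((4+1) / 2^4) ≈ 894.8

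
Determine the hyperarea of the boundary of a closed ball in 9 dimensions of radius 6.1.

The surface area of an n-ball is 2π^(n/2) r^(n-1) / Γ(n/2). For n=9, r=6.1: 5.69113e+07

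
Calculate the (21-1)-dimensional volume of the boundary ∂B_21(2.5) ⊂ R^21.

The surface area of an n-ball is 2π^(n/2) r^(n-1) / Γ(n/2). For n=21, r=2.5: 3814697265625·π^10/13408851456 ≈ 2.6642e+07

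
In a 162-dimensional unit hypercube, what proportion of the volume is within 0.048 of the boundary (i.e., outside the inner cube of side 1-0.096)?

1 - (1 - 2·0.048)^162 = 1 - 0.904^162 ≈ 0.9999999207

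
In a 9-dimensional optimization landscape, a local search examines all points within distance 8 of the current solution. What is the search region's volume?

The n-ball volume is π^(n/2)·r^n/Γ(n/2+1). With n=9, r=8: V = 4294967296·π^4/945 ≈ 4.42718e+08.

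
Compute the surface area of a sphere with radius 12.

|∂B_3(12)| = 4πr² = 4π·(12)² ≈ 1809.56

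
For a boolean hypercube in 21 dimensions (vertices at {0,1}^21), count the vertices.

Number of vertices = 2^21 = 2097152.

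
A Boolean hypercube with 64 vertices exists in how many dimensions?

Since 2^n = 64, we have n = 6.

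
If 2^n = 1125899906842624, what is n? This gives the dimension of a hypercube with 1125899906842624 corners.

n = log_2(1125899906842624) = 50.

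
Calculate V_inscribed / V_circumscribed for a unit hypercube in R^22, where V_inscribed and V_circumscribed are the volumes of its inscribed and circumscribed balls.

The radii are 1/2 and 1√22/2, so the volume ratio is (1/√22)^22 = 22^{-22/2} ≈ 1.7114e-15.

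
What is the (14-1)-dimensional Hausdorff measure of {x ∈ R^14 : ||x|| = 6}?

S_14(6) = 2·π^(14/2)·(6)^13 / Γ(14/2) = 181398528·π^7/5 ≈ 1.09575e+11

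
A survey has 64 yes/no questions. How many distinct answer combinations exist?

An n-cube has 2^n vertices; for n = 64 that is 2^64 = 18446744073709551616.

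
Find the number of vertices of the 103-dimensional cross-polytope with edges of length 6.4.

An n-cross-polytope has 2n vertices; here n = 103, giving 206.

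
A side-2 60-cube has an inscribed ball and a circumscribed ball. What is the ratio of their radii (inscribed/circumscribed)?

For an n-cube of any side s, the inradius is s/2 and the circumradius is s√n/2, so the ratio is 1/√60 ≈ 0.129099.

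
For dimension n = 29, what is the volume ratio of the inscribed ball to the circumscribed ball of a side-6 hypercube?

The radii are 6/2 and 6√29/2, so the volume ratio is (1/√29)^29 = 29^{-29/2} ≈ 6.24064e-22.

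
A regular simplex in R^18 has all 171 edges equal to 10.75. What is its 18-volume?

Volume = 10.75^18 · √(19/2^18) / 18! ≈ 4.88785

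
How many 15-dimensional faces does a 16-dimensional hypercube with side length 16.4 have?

Number of 15-faces = C(16,15) · 2^(16-15) = 16 · 2 = 32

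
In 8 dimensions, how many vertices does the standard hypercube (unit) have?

Each vertex is a binary string of length 8, so there are 2^8 = 256.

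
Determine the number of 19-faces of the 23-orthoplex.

Each 19-face is the convex hull of 20 vertices, one chosen as ±e_i from each of 20 distinct axes: 2^20·C(23,20) = 1857028096.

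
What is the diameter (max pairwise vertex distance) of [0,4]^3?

The space diagonal of an n-cube of side s is s√n. Here 4·√3 ≈ 6.9282.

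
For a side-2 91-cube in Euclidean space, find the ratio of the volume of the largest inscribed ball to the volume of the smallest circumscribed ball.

V_in/V_out = n^(-n/2) = 91^(-91/2) ≈ 7.30494e-90.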